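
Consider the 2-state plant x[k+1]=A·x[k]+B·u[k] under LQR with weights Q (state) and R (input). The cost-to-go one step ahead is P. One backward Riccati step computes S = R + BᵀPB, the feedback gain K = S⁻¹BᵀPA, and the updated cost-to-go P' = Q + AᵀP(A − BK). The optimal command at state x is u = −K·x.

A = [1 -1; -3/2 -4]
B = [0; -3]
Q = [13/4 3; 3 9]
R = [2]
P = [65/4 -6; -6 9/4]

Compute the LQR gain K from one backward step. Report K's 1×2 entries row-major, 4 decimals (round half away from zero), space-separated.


1.2640 0.4045

BᵀP = [18.0000 -6.7500]
S = R + BᵀPB = [2] + [20.2500] = [22.2500]
BᵀPA = [28.1250 9.0000]
K = S⁻¹·BᵀPA = [1.2640 0.4045]
A−BK = [1.0000 -1.0000; 2.2921 -2.7865]
AᵀP(A−BK) = [3.7612 0.8736; 0.8736 0.6096]
P' = Q + AᵀP(A−BK) = [7.0112 3.8736; 3.8736 9.6096]
tr(P') = 16.6208


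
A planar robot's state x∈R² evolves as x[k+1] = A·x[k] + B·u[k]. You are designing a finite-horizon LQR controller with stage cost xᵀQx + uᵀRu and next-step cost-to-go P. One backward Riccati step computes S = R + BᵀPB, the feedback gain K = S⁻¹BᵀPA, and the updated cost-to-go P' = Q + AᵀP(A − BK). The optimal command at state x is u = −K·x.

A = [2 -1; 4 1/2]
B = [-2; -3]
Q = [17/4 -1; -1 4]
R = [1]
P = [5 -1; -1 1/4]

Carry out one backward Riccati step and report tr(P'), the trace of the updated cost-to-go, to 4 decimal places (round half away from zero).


BᵀP = [-7.0000 1.2500]
S = R + BᵀPB = [1] + [10.2500] = [11.2500]
BᵀPA = [-9.0000 7.6250]
K = S⁻¹·BᵀPA = [-0.8000 0.6778]
A−BK = [0.4000 0.3556; 1.6000 2.5333]
AᵀP(A−BK) = [0.8000 -0.4000; -0.4000 0.8944]
P' = Q + AᵀP(A−BK) = [5.0500 -1.4000; -1.4000 4.8944]
tr(P') = 9.9444

9.9444


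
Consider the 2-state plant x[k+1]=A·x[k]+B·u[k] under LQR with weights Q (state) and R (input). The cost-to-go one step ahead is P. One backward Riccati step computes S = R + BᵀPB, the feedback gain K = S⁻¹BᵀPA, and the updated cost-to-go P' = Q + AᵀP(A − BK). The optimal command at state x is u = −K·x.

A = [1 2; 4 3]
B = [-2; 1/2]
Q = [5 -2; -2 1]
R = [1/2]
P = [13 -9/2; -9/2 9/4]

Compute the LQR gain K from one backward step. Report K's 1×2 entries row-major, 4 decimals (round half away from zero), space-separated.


BᵀP = [-28.2500 10.1250]
S = R + BᵀPB = [1/2] + [61.5625] = [62.0625]
BᵀPA = [12.2500 -26.1250]
K = S⁻¹·BᵀPA = [0.1974 -0.4209]
A−BK = [1.3948 1.1581; 3.9013 3.2105]
AᵀP(A−BK) = [10.5821 8.6566; 8.6566 7.2528]
P' = Q + AᵀP(A−BK) = [15.5821 6.6566; 6.6566 8.2528]
tr(P') = 23.8348

0.1974 -0.4209


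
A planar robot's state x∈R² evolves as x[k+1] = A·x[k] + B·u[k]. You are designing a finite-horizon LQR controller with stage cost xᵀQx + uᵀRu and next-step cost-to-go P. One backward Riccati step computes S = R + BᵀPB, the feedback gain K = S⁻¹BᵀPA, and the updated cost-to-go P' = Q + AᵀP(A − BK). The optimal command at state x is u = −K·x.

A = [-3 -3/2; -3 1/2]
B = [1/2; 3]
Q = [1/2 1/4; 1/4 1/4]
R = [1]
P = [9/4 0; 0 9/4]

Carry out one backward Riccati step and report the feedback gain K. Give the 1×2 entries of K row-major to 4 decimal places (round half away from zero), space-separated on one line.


BᵀP = [1.1250 6.7500]
S = R + BᵀPB = [1] + [20.8125] = [21.8125]
BᵀPA = [-23.6250 1.6875]
K = S⁻¹·BᵀPA = [-1.0831 0.0774]
A−BK = [-2.4585 -1.5387; 0.2493 0.2679]
AᵀP(A−BK) = [14.9119 8.5777; 8.5777 5.4944]
P' = Q + AᵀP(A−BK) = [15.4119 8.8277; 8.8277 5.7444]
tr(P') = 21.1563

-1.0831 0.0774


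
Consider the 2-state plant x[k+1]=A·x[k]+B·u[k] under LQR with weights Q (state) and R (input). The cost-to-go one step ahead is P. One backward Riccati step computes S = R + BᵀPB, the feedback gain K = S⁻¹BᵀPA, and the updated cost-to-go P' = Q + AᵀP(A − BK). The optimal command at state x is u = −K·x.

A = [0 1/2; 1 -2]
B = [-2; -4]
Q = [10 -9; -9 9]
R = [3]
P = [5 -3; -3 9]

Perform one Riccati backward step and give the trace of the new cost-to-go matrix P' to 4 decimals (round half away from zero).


BᵀP = [2.0000 -30.0000]
S = R + BᵀPB = [3] + [116.0000] = [119.0000]
BᵀPA = [-30.0000 61.0000]
K = S⁻¹·BᵀPA = [-0.2521 0.5126]
A−BK = [-0.5042 1.5252; -0.0084 0.0504]
AᵀP(A−BK) = [1.4370 -4.1218; -4.1218 11.9811]
P' = Q + AᵀP(A−BK) = [11.4370 -13.1218; -13.1218 20.9811]
tr(P') = 32.4181

32.4181


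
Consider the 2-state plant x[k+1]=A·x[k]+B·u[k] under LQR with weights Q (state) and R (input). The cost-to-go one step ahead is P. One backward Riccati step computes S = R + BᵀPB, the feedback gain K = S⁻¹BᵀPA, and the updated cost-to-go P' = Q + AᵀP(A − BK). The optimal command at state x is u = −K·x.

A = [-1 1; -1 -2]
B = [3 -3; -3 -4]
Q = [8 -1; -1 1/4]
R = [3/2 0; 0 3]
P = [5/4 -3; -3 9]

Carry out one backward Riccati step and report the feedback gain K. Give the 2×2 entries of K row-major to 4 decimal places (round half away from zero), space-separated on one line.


0.0144 0.4658 0.1997 0.1507

BᵀP = [12.7500 -36.0000; 8.2500 -27.0000]
S = R + BᵀPB = [3/2 0; 0 3] + [146.2500 105.7500; 105.7500 83.2500] = [147.7500 105.7500; 105.7500 86.2500]
BᵀPA = [23.2500 84.7500; 18.7500 62.2500]
K = S⁻¹·BᵀPA = [0.0144 0.4658; 0.1997 0.1507]
A−BK = [-0.4441 0.0548; -0.1579 0.0000]
AᵀP(A−BK) = [0.1702 0.0959; 0.0959 0.3973]
P' = Q + AᵀP(A−BK) = [8.1702 -0.9041; -0.9041 0.6473]
tr(P') = 8.8174


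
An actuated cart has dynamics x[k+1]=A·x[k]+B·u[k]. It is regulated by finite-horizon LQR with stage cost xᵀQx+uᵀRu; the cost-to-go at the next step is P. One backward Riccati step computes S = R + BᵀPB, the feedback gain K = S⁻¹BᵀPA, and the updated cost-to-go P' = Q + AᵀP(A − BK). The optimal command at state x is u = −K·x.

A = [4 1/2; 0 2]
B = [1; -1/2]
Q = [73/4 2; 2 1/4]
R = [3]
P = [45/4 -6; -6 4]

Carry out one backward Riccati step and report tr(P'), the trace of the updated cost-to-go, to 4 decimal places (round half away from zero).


48.7118

BᵀP = [14.2500 -8.0000]
S = R + BᵀPB = [3] + [18.2500] = [21.2500]
BᵀPA = [57.0000 -8.8750]
K = S⁻¹·BᵀPA = [2.6824 -0.4176]
A−BK = [1.3176 0.9176; 1.3412 1.7912]
AᵀP(A−BK) = [27.1059 -1.6941; -1.6941 3.1059]
P' = Q + AᵀP(A−BK) = [45.3559 0.3059; 0.3059 3.3559]
tr(P') = 48.7118


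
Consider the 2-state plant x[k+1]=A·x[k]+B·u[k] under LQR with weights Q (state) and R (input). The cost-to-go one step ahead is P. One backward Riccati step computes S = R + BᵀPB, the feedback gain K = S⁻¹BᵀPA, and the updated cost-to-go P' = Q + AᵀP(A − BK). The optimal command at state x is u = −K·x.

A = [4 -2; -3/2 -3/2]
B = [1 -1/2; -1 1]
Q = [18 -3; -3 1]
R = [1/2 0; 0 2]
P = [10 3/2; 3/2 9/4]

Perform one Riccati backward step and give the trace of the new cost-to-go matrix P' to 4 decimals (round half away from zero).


BᵀP = [8.5000 -0.7500; -3.5000 1.5000]
S = R + BᵀPB = [1/2 0; 0 2] + [9.2500 -5.0000; -5.0000 3.2500] = [9.7500 -5.0000; -5.0000 5.2500]
BᵀPA = [35.1250 -15.8750; -16.2500 4.7500]
K = S⁻¹·BᵀPA = [3.9391 -2.2757; 0.6563 -1.2625]
A−BK = [0.3890 -0.3556; 1.7828 -2.5131]
AᵀP(A−BK) = [19.3655 -20.0212; -20.0212 23.9335]
P' = Q + AᵀP(A−BK) = [37.3655 -23.0212; -23.0212 24.9335]
tr(P') = 62.2989

62.2989


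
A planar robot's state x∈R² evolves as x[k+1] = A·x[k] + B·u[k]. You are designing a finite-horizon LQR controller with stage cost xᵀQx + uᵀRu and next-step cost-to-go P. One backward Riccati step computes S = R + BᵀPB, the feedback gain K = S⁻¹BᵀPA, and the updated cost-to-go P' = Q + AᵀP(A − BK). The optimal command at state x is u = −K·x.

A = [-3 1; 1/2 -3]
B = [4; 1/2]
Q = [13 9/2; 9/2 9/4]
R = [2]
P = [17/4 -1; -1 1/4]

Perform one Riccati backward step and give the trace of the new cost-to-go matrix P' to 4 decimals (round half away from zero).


17.0386

BᵀP = [16.5000 -3.8750]
S = R + BᵀPB = [2] + [64.0625] = [66.0625]
BᵀPA = [-51.4375 28.1250]
K = S⁻¹·BᵀPA = [-0.7786 0.4257]
A−BK = [0.1145 -0.7029; 0.8893 -3.2129]
AᵀP(A−BK) = [1.2623 -0.7263; -0.7263 0.5263]
P' = Q + AᵀP(A−BK) = [14.2623 3.7737; 3.7737 2.7763]
tr(P') = 17.0386


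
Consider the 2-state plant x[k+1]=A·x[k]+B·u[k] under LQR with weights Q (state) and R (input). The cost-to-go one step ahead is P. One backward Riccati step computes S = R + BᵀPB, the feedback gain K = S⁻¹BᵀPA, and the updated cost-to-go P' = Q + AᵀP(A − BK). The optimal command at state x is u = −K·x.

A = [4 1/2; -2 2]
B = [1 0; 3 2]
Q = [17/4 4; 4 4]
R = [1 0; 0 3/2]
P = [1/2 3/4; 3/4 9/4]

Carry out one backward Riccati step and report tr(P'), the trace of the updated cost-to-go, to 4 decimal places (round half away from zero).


BᵀP = [2.7500 7.5000; 1.5000 4.5000]
S = R + BᵀPB = [1 0; 0 3/2] + [25.2500 15.0000; 15.0000 9.0000] = [26.2500 15.0000; 15.0000 10.5000]
BᵀPA = [-4.0000 16.3750; -3.0000 9.7500]
K = S⁻¹·BᵀPA = [0.0593 0.5074; -0.3704 0.2037]
A−BK = [3.9407 -0.0074; -1.4370 0.0704]
AᵀP(A−BK) = [4.1259 -0.1093; -0.1093 0.3301]
P' = Q + AᵀP(A−BK) = [8.3759 3.8907; 3.8907 4.3301]
tr(P') = 12.7060

12.7060


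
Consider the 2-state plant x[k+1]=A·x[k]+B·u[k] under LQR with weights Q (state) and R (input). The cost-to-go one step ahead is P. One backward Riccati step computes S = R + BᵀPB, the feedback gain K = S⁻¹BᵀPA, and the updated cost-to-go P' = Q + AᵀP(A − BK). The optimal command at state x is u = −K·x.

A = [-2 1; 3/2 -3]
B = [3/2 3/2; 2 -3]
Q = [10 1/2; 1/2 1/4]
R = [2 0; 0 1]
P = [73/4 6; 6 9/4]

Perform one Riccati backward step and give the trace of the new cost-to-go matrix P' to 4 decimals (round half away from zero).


BᵀP = [39.3750 13.5000; 9.3750 2.2500]
S = R + BᵀPB = [2 0; 0 1] + [86.0625 18.5625; 18.5625 7.3125] = [88.0625 18.5625; 18.5625 8.3125]
BᵀPA = [-58.5000 -1.1250; -15.3750 2.6250]
K = S⁻¹·BᵀPA = [-0.5185 -0.1499; -0.6918 0.6505]
A−BK = [-0.1845 0.2491; 0.4614 -0.7486]
AᵀP(A−BK) = [1.0950 -0.3922; -0.3922 0.6237]
P' = Q + AᵀP(A−BK) = [11.0950 0.1078; 0.1078 0.8737]
tr(P') = 11.9687

11.9687


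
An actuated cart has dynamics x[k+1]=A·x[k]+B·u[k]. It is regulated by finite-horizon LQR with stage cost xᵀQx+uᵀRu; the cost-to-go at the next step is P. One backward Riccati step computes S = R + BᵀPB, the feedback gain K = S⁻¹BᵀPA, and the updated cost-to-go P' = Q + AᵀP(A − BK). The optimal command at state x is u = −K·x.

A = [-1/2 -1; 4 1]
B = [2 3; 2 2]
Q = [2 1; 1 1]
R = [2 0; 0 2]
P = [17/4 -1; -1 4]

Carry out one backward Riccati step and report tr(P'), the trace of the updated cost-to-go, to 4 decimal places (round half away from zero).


BᵀP = [6.5000 6.0000; 10.7500 5.0000]
S = R + BᵀPB = [2 0; 0 2] + [25.0000 31.5000; 31.5000 42.2500] = [27.0000 31.5000; 31.5000 44.2500]
BᵀPA = [20.7500 -0.5000; 14.6250 -5.7500]
K = S⁻¹·BᵀPA = [2.2593 0.7852; -1.2778 -0.6889]
A−BK = [-1.1852 -0.5037; 2.0370 0.8074]
AᵀP(A−BK) = [40.8704 16.4074; 16.4074 6.6815]
P' = Q + AᵀP(A−BK) = [42.8704 17.4074; 17.4074 7.6815]
tr(P') = 50.5519

50.5519


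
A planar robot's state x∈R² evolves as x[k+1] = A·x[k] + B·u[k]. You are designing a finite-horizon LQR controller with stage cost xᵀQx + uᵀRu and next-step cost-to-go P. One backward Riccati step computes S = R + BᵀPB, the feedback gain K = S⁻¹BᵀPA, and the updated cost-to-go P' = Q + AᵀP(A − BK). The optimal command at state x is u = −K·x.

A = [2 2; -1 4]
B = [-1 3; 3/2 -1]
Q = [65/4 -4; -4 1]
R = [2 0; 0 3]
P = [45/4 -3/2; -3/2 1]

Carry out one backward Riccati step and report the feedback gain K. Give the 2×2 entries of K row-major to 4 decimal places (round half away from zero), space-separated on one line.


-0.3094 1.0083 0.5474 0.8084

BᵀP = [-13.5000 3.0000; 35.2500 -5.5000]
S = R + BᵀPB = [2 0; 0 3] + [18.0000 -43.5000; -43.5000 111.2500] = [20.0000 -43.5000; -43.5000 114.2500]
BᵀPA = [-30.0000 -15.0000; 76.0000 48.5000]
K = S⁻¹·BᵀPA = [-0.3094 1.0083; 0.5474 0.8084]
A−BK = [0.0484 0.5831; 0.0115 3.2960]
AᵀP(A−BK) = [1.1152 0.8097; 0.8097 12.9166]
P' = Q + AᵀP(A−BK) = [17.3652 -3.1903; -3.1903 13.9166]
tr(P') = 31.2818


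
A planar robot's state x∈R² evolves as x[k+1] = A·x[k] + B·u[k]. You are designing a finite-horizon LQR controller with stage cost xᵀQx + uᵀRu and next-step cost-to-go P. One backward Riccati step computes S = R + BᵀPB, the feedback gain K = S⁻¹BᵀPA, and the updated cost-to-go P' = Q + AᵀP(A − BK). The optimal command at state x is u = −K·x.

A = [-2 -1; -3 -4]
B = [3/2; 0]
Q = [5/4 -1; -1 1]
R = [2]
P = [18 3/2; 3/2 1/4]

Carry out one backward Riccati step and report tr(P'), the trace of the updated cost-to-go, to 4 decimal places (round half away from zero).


11.1691

BᵀP = [27.0000 2.2500]
S = R + BᵀPB = [2] + [40.5000] = [42.5000]
BᵀPA = [-60.7500 -36.0000]
K = S⁻¹·BᵀPA = [-1.4294 -0.8471]
A−BK = [0.1441 0.2706; -3.0000 -4.0000]
AᵀP(A−BK) = [5.4132 4.0412; 4.0412 3.5059]
P' = Q + AᵀP(A−BK) = [6.6632 3.0412; 3.0412 4.5059]
tr(P') = 11.1691


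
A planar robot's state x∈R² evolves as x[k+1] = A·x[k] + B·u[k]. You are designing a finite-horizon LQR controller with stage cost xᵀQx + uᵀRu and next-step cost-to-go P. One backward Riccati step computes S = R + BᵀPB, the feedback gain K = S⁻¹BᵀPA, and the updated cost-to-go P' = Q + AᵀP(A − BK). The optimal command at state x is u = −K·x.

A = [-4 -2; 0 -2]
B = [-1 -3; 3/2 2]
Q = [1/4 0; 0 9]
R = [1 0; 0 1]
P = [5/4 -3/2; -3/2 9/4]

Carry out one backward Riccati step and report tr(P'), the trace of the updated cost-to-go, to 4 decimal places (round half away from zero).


BᵀP = [-3.5000 4.8750; -6.7500 9.0000]
S = R + BᵀPB = [1 0; 0 1] + [10.8125 20.2500; 20.2500 38.2500] = [11.8125 20.2500; 20.2500 39.2500]
BᵀPA = [14.0000 -2.7500; 27.0000 -4.5000]
K = S⁻¹·BᵀPA = [0.0513 -0.3138; 0.6614 0.0472]
A−BK = [-1.9644 -2.1721; -1.3998 -1.6238]
AᵀP(A−BK) = [1.4232 1.1175; 1.1175 1.3497]
P' = Q + AᵀP(A−BK) = [1.6732 1.1175; 1.1175 10.3497]
tr(P') = 12.0228

12.0228


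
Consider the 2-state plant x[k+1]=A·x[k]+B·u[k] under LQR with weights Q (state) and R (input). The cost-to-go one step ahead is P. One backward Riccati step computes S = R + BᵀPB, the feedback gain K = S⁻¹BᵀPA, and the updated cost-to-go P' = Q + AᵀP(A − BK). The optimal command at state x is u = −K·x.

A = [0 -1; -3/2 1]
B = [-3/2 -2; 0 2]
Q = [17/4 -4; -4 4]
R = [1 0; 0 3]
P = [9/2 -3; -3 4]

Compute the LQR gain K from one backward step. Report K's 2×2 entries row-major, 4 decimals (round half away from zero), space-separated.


BᵀP = [-6.7500 4.5000; -15.0000 14.0000]
S = R + BᵀPB = [1 0; 0 3] + [10.1250 22.5000; 22.5000 58.0000] = [11.1250 22.5000; 22.5000 61.0000]
BᵀPA = [-6.7500 11.2500; -21.0000 29.0000]
K = S⁻¹·BᵀPA = [0.3524 0.1958; -0.4743 0.4032]
A−BK = [-0.4199 0.1001; -0.5515 0.1936]
AᵀP(A−BK) = [1.4195 -0.7114; -0.7114 0.6048]
P' = Q + AᵀP(A−BK) = [5.6695 -4.7114; -4.7114 4.6048]
tr(P') = 10.2743

0.3524 0.1958 -0.4743 0.4032


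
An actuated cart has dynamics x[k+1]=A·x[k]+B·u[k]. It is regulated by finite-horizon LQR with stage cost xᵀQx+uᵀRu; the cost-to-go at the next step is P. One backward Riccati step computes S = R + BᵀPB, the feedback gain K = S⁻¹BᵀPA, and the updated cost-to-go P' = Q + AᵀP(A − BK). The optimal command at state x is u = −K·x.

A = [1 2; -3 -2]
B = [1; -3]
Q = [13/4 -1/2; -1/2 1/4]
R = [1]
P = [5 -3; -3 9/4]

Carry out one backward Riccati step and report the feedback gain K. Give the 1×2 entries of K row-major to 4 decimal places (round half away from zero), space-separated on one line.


BᵀP = [14.0000 -9.7500]
S = R + BᵀPB = [1] + [43.2500] = [44.2500]
BᵀPA = [43.2500 47.5000]
K = S⁻¹·BᵀPA = [0.9774 1.0734]
A−BK = [0.0226 0.9266; -0.0678 1.2203]
AᵀP(A−BK) = [0.9774 1.0734; 1.0734 2.0113]
P' = Q + AᵀP(A−BK) = [4.2274 0.5734; 0.5734 2.2613]
tr(P') = 6.4887

0.9774 1.0734


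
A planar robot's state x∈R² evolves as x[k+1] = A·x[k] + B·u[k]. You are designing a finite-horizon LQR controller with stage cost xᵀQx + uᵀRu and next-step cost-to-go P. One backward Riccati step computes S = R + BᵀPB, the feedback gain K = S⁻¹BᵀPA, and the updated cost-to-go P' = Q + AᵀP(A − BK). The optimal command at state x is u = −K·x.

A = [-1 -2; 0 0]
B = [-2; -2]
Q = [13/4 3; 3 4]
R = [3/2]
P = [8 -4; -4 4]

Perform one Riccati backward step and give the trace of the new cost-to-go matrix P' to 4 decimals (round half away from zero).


BᵀP = [-8.0000 0.0000]
S = R + BᵀPB = [3/2] + [16.0000] = [17.5000]
BᵀPA = [8.0000 16.0000]
K = S⁻¹·BᵀPA = [0.4571 0.9143]
A−BK = [-0.0857 -0.1714; 0.9143 1.8286]
AᵀP(A−BK) = [4.3429 8.6857; 8.6857 17.3714]
P' = Q + AᵀP(A−BK) = [7.5929 11.6857; 11.6857 21.3714]
tr(P') = 28.9643

28.9643


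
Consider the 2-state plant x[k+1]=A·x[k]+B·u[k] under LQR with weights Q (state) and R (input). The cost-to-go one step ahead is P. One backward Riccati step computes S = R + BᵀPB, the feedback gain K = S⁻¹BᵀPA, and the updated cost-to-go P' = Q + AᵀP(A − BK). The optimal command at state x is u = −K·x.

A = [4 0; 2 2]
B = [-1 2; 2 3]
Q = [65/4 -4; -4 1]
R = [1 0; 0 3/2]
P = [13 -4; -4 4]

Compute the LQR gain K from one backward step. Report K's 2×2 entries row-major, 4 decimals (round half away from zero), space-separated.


-1.1244 0.5574 1.3796 0.2734

BᵀP = [-21.0000 12.0000; 14.0000 4.0000]
S = R + BᵀPB = [1 0; 0 3/2] + [45.0000 -6.0000; -6.0000 40.0000] = [46.0000 -6.0000; -6.0000 41.5000]
BᵀPA = [-60.0000 24.0000; 64.0000 8.0000]
K = S⁻¹·BᵀPA = [-1.1244 0.5574; 1.3796 0.2734]
A−BK = [0.1164 0.0107; 0.1100 0.0651]
AᵀP(A−BK) = [4.2413 -0.0513; -0.0513 0.4357]
P' = Q + AᵀP(A−BK) = [20.4913 -4.0513; -4.0513 1.4357]
tr(P') = 21.9270


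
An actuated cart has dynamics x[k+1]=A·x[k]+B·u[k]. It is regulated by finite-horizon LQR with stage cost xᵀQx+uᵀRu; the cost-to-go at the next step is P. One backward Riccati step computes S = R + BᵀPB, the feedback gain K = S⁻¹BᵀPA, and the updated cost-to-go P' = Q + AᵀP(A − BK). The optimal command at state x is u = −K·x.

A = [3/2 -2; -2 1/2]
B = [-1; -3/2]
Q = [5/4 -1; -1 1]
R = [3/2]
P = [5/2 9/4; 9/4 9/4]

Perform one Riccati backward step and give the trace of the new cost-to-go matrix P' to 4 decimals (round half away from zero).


4.0101

BᵀP = [-5.8750 -5.6250]
S = R + BᵀPB = [3/2] + [14.3125] = [15.8125]
BᵀPA = [2.4375 8.9375]
K = S⁻¹·BᵀPA = [0.1542 0.5652]
A−BK = [1.6542 -1.4348; -1.7688 1.3478]
AᵀP(A−BK) = [0.7493 -0.4402; -0.4402 1.0109]
P' = Q + AᵀP(A−BK) = [1.9993 -1.4402; -1.4402 2.0109]
tr(P') = 4.0101


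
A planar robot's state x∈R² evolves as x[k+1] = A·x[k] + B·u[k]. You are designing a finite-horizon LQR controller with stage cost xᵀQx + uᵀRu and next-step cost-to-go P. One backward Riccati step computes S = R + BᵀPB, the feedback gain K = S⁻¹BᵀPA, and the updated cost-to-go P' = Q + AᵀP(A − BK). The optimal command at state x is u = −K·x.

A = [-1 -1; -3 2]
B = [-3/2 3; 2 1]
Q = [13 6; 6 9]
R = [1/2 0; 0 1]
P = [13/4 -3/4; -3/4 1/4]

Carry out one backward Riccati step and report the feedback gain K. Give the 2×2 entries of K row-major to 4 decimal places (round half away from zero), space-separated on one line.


-0.3386 0.5705 -0.3433 -0.1160

BᵀP = [-6.3750 1.6250; 9.0000 -2.0000]
S = R + BᵀPB = [1/2 0; 0 1] + [12.8125 -17.5000; -17.5000 25.0000] = [13.3125 -17.5000; -17.5000 26.0000]
BᵀPA = [1.5000 9.6250; -3.0000 -13.0000]
K = S⁻¹·BᵀPA = [-0.3386 0.5705; -0.3433 -0.1160]
A−BK = [-0.4781 0.2038; -1.9796 0.9749]
AᵀP(A−BK) = [0.4781 -0.2038; -0.2038 0.2508]
P' = Q + AᵀP(A−BK) = [13.4781 5.7962; 5.7962 9.2508]
tr(P') = 22.7288


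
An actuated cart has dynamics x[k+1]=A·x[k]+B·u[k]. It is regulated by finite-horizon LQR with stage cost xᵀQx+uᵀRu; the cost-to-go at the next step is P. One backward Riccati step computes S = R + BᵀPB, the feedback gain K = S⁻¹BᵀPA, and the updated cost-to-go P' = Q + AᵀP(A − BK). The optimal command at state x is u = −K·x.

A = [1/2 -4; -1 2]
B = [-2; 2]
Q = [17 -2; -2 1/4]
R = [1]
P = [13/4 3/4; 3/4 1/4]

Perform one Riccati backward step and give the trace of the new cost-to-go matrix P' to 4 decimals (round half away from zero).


22.3125

BᵀP = [-5.0000 -1.0000]
S = R + BᵀPB = [1] + [8.0000] = [9.0000]
BᵀPA = [-1.5000 18.0000]
K = S⁻¹·BᵀPA = [-0.1667 2.0000]
A−BK = [0.1667 0.0000; -0.6667 -2.0000]
AᵀP(A−BK) = [0.0625 -0.2500; -0.2500 5.0000]
P' = Q + AᵀP(A−BK) = [17.0625 -2.2500; -2.2500 5.2500]
tr(P') = 22.3125


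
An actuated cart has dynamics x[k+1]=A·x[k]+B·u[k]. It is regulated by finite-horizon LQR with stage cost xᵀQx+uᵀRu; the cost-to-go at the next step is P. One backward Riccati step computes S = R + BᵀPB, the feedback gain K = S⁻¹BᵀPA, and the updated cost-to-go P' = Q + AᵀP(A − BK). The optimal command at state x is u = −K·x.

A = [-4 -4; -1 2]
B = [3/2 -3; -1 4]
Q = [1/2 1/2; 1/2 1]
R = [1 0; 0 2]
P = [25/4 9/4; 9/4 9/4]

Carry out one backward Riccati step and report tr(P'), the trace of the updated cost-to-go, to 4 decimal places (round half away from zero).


BᵀP = [7.1250 1.1250; -9.7500 2.2500]
S = R + BᵀPB = [1 0; 0 2] + [9.5625 -16.8750; -16.8750 38.2500] = [10.5625 -16.8750; -16.8750 40.2500]
BᵀPA = [-29.6250 -26.2500; 36.7500 43.5000]
K = S⁻¹·BᵀPA = [-4.0766 -2.2974; -0.7961 0.1175]
A−BK = [-0.2734 -0.2012; -1.8923 -0.7676]
AᵀP(A−BK) = [28.7373 14.1193; 14.1193 7.5797]
P' = Q + AᵀP(A−BK) = [29.2373 14.6193; 14.6193 8.5797]
tr(P') = 37.8170

37.8170


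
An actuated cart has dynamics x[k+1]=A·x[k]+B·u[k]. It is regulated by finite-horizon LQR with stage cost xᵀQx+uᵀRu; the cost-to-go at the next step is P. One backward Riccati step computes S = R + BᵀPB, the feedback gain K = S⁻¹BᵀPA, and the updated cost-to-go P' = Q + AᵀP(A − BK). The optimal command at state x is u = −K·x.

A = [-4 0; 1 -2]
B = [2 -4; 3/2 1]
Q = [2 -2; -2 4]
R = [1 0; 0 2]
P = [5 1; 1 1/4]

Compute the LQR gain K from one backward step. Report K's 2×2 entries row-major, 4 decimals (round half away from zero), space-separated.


BᵀP = [11.5000 2.3750; -19.0000 -3.7500]
S = R + BᵀPB = [1 0; 0 2] + [26.5625 -43.6250; -43.6250 72.2500] = [27.5625 -43.6250; -43.6250 74.2500]
BᵀPA = [-43.6250 -4.7500; 72.2500 7.5000]
K = S⁻¹·BᵀPA = [-0.6085 -0.1779; 0.6155 -0.0035]
A−BK = [-0.3208 0.3418; 1.2973 -1.7297]
AᵀP(A−BK) = [1.2310 -0.0070; -0.0070 0.1813]
P' = Q + AᵀP(A−BK) = [3.2310 -2.0070; -2.0070 4.1813]
tr(P') = 7.4124

-0.6085 -0.1779 0.6155 -0.0035


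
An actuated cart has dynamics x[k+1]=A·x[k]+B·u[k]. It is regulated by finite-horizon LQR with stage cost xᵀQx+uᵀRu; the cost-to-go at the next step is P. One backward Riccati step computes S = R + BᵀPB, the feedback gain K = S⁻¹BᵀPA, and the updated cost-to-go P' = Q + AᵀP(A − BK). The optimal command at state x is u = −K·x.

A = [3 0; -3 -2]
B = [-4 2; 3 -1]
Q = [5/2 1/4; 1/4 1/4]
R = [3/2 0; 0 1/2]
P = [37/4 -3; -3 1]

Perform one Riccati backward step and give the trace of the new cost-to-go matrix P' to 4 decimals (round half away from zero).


3.4359

BᵀP = [-46.0000 15.0000; 21.5000 -7.0000]
S = R + BᵀPB = [3/2 0; 0 1/2] + [229.0000 -107.0000; -107.0000 50.0000] = [230.5000 -107.0000; -107.0000 50.5000]
BᵀPA = [-183.0000 -30.0000; 85.5000 14.0000]
K = S⁻¹·BᵀPA = [-0.4863 -0.0889; 0.6627 0.0889]
A−BK = [-0.2706 -0.5333; -0.8784 -1.6444]
AᵀP(A−BK) = [0.5971 0.1333; 0.1333 0.0889]
P' = Q + AᵀP(A−BK) = [3.0971 0.3833; 0.3833 0.3389]
tr(P') = 3.4359


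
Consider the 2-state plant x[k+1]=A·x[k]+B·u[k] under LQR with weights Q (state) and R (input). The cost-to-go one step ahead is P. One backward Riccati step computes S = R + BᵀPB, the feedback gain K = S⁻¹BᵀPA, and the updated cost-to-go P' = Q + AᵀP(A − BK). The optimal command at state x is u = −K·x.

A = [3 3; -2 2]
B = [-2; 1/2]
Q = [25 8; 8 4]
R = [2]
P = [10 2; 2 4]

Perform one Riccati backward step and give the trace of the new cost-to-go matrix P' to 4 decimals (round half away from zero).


73.5641

BᵀP = [-19.0000 -2.0000]
S = R + BᵀPB = [2] + [37.0000] = [39.0000]
BᵀPA = [-53.0000 -61.0000]
K = S⁻¹·BᵀPA = [-1.3590 -1.5641]
A−BK = [0.2821 -0.1282; -1.3205 2.7821]
AᵀP(A−BK) = [9.9744 -8.8974; -8.8974 34.5897]
P' = Q + AᵀP(A−BK) = [34.9744 -0.8974; -0.8974 38.5897]
tr(P') = 73.5641


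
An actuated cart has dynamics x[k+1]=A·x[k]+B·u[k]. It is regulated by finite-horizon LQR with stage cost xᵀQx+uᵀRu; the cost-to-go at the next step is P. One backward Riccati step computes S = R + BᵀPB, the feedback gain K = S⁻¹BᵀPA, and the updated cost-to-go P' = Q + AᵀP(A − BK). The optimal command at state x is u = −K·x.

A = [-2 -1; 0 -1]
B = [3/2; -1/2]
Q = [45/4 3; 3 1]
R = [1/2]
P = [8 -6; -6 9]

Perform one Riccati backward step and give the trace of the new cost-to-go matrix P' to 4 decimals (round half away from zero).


18.9223

BᵀP = [15.0000 -13.5000]
S = R + BᵀPB = [1/2] + [29.2500] = [29.7500]
BᵀPA = [-30.0000 -1.5000]
K = S⁻¹·BᵀPA = [-1.0084 -0.0504]
A−BK = [-0.4874 -0.9244; -0.5042 -1.0252]
AᵀP(A−BK) = [1.7479 2.4874; 2.4874 4.9244]
P' = Q + AᵀP(A−BK) = [12.9979 5.4874; 5.4874 5.9244]
tr(P') = 18.9223


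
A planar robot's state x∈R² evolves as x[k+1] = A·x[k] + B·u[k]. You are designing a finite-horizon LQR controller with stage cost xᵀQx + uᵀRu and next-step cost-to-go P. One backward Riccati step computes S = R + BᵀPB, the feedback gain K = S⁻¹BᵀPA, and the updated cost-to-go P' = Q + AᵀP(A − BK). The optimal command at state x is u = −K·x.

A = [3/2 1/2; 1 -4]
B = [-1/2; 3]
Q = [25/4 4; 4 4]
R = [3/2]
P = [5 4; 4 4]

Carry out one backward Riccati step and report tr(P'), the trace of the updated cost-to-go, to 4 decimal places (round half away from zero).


BᵀP = [9.5000 10.0000]
S = R + BᵀPB = [3/2] + [25.2500] = [26.7500]
BᵀPA = [24.2500 -35.2500]
K = S⁻¹·BᵀPA = [0.9065 -1.3178]
A−BK = [1.9533 -0.1589; -1.7196 -0.0467]
AᵀP(A−BK) = [5.2664 -2.2944; -2.2944 2.7991]
P' = Q + AᵀP(A−BK) = [11.5164 1.7056; 1.7056 6.7991]
tr(P') = 18.3154

18.3154


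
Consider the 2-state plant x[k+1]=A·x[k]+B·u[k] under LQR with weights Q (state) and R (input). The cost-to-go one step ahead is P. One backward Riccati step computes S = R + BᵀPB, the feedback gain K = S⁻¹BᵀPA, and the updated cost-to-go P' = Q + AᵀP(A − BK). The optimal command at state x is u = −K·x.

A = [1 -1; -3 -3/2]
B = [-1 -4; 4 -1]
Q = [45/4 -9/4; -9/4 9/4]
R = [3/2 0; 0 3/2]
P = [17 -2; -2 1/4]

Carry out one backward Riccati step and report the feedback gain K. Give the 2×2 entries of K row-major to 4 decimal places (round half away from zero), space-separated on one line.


BᵀP = [-25.0000 3.0000; -66.0000 7.7500]
S = R + BᵀPB = [3/2 0; 0 3/2] + [37.0000 97.0000; 97.0000 256.2500] = [38.5000 97.0000; 97.0000 257.7500]
BᵀPA = [-34.0000 20.5000; -89.2500 54.3750]
K = S⁻¹·BᵀPA = [-0.2066 0.0185; -0.2685 0.2040]
A−BK = [-0.2807 -0.1655; -2.4423 -1.3699]
AᵀP(A−BK) = [0.2606 -0.0392; -0.0392 0.0909]
P' = Q + AᵀP(A−BK) = [11.5106 -2.2892; -2.2892 2.3409]
tr(P') = 13.8515

-0.2066 0.0185 -0.2685 0.2040


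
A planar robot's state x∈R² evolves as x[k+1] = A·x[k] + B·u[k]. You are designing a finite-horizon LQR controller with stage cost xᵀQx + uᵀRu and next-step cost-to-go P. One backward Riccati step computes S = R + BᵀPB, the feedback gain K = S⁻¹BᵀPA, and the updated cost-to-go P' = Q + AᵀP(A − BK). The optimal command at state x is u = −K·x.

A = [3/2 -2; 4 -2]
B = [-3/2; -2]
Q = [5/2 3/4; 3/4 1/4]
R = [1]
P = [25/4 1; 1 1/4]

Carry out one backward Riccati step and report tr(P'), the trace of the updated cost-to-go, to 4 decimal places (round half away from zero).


5.9086

BᵀP = [-11.3750 -2.0000]
S = R + BᵀPB = [1] + [21.0625] = [22.0625]
BᵀPA = [-25.0625 26.7500]
K = S⁻¹·BᵀPA = [-1.1360 1.2125]
A−BK = [-0.2040 -0.1813; 1.7280 0.4249]
AᵀP(A−BK) = [1.5921 -1.3626; -1.3626 1.5666]
P' = Q + AᵀP(A−BK) = [4.0921 -0.6126; -0.6126 1.8166]
tr(P') = 5.9086


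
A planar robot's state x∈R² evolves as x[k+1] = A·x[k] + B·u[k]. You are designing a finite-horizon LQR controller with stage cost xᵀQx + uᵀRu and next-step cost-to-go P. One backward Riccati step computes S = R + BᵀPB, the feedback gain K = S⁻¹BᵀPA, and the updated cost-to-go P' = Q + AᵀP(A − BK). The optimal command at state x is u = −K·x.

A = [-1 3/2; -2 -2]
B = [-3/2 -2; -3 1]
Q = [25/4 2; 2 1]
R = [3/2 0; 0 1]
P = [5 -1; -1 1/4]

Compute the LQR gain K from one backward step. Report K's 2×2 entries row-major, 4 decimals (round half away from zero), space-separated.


0.2193 -0.0631 0.1728 -0.8073

BᵀP = [-4.5000 0.7500; -11.0000 2.2500]
S = R + BᵀPB = [3/2 0; 0 1] + [4.5000 9.7500; 9.7500 24.2500] = [6.0000 9.7500; 9.7500 25.2500]
BᵀPA = [3.0000 -8.2500; 6.5000 -21.0000]
K = S⁻¹·BᵀPA = [0.2193 -0.0631; 0.1728 -0.8073]
A−BK = [-0.3256 -0.2093; -1.5150 -1.3821]
AᵀP(A−BK) = [0.2193 -0.0631; -0.0631 0.7757]
P' = Q + AᵀP(A−BK) = [6.4693 1.9369; 1.9369 1.7757]
tr(P') = 8.2450


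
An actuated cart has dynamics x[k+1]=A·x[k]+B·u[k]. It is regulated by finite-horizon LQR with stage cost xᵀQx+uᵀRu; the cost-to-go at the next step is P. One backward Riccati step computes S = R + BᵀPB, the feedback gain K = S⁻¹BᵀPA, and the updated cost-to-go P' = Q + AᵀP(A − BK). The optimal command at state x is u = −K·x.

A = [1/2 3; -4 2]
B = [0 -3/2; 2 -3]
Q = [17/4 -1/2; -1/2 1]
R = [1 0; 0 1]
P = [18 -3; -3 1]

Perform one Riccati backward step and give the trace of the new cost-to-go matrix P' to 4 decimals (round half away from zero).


BᵀP = [-6.0000 2.0000; -18.0000 1.5000]
S = R + BᵀPB = [1 0; 0 1] + [4.0000 3.0000; 3.0000 22.5000] = [5.0000 3.0000; 3.0000 23.5000]
BᵀPA = [-11.0000 -14.0000; -15.0000 -51.0000]
K = S⁻¹·BᵀPA = [-1.9677 -1.6221; -0.3871 -1.9631]
A−BK = [-0.0806 0.0553; -1.2258 -0.6452]
AᵀP(A−BK) = [5.0484 4.7097; 4.7097 7.1705]
P' = Q + AᵀP(A−BK) = [9.2984 4.2097; 4.2097 8.1705]
tr(P') = 17.4689

17.4689


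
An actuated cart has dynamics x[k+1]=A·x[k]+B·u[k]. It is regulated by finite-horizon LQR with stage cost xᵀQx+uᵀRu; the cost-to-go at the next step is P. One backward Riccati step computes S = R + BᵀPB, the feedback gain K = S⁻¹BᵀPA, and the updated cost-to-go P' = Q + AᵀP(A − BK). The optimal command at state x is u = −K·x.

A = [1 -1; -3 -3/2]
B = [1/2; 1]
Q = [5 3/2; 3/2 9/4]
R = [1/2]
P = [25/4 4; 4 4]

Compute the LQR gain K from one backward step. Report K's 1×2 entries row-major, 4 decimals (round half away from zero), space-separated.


BᵀP = [7.1250 6.0000]
S = R + BᵀPB = [1/2] + [9.5625] = [10.0625]
BᵀPA = [-10.8750 -16.1250]
K = S⁻¹·BᵀPA = [-1.0807 -1.6025]
A−BK = [1.5404 -0.1988; -1.9193 0.1025]
AᵀP(A−BK) = [6.4969 0.3230; 0.3230 1.4099]
P' = Q + AᵀP(A−BK) = [11.4969 1.8230; 1.8230 3.6599]
tr(P') = 15.1568

-1.0807 -1.6025


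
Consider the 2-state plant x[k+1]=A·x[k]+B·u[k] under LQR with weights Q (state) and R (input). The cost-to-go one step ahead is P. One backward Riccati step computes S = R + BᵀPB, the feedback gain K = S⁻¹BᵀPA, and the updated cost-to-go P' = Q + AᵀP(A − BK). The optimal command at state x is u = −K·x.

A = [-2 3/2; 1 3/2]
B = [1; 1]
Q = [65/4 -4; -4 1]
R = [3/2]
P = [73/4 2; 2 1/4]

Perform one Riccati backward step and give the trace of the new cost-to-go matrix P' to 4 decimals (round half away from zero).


24.7031

BᵀP = [20.2500 2.2500]
S = R + BᵀPB = [3/2] + [22.5000] = [24.0000]
BᵀPA = [-38.2500 33.7500]
K = S⁻¹·BᵀPA = [-1.5938 1.4063]
A−BK = [-0.4063 0.0938; 2.5938 0.0938]
AᵀP(A−BK) = [4.2891 -3.5859; -3.5859 3.1641]
P' = Q + AᵀP(A−BK) = [20.5391 -7.5859; -7.5859 4.1641]
tr(P') = 24.7031


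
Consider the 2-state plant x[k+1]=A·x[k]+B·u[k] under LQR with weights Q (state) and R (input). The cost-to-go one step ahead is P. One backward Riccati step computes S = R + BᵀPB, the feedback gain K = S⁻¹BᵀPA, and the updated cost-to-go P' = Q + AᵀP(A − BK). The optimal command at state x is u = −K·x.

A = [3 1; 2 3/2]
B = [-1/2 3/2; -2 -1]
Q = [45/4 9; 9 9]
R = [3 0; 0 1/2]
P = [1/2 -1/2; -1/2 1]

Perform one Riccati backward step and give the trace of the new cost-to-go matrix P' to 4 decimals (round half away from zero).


22.8304

BᵀP = [0.7500 -1.7500; 1.2500 -1.7500]
S = R + BᵀPB = [3 0; 0 1/2] + [3.1250 2.8750; 2.8750 3.6250] = [6.1250 2.8750; 2.8750 4.1250]
BᵀPA = [-1.2500 -1.8750; 0.2500 -1.3750]
K = S⁻¹·BᵀPA = [-0.3456 -0.2224; 0.3015 -0.1783]
A−BK = [2.3750 1.1563; 1.6103 0.8768]
AᵀP(A−BK) = [1.9926 1.0165; 1.0165 0.5878]
P' = Q + AᵀP(A−BK) = [13.2426 10.0165; 10.0165 9.5878]
tr(P') = 22.8304


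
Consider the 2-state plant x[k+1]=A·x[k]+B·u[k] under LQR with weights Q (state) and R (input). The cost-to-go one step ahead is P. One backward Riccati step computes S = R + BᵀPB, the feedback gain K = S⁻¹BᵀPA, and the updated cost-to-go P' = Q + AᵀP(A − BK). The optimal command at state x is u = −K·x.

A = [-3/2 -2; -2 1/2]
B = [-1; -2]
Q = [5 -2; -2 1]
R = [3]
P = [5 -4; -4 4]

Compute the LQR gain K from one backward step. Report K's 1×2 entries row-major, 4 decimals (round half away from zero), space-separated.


0.4375 -1.0000

BᵀP = [3.0000 -4.0000]
S = R + BᵀPB = [3] + [5.0000] = [8.0000]
BᵀPA = [3.5000 -8.0000]
K = S⁻¹·BᵀPA = [0.4375 -1.0000]
A−BK = [-1.0625 -3.0000; -1.1250 -1.5000]
AᵀP(A−BK) = [1.7188 1.5000; 1.5000 21.0000]
P' = Q + AᵀP(A−BK) = [6.7188 -0.5000; -0.5000 22.0000]
tr(P') = 28.7188


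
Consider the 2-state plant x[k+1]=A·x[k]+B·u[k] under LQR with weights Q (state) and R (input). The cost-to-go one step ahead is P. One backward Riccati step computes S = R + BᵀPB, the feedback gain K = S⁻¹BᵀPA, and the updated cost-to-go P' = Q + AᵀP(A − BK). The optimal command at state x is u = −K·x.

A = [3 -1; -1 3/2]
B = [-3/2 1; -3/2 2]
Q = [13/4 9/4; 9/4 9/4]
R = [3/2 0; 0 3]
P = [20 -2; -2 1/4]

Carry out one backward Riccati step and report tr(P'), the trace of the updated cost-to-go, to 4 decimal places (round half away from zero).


14.5241

BᵀP = [-27.0000 2.6250; 16.0000 -1.5000]
S = R + BᵀPB = [3/2 0; 0 3] + [36.5625 -21.7500; -21.7500 13.0000] = [38.0625 -21.7500; -21.7500 16.0000]
BᵀPA = [-83.6250 30.9375; 49.5000 -18.2500]
K = S⁻¹·BᵀPA = [-1.9228 0.7214; 0.4800 -0.1600]
A−BK = [-0.3641 0.2421; -4.8441 2.9021]
AᵀP(A−BK) = [7.6993 -3.1297; -3.1297 1.3248]
P' = Q + AᵀP(A−BK) = [10.9493 -0.8797; -0.8797 3.5748]
tr(P') = 14.5241


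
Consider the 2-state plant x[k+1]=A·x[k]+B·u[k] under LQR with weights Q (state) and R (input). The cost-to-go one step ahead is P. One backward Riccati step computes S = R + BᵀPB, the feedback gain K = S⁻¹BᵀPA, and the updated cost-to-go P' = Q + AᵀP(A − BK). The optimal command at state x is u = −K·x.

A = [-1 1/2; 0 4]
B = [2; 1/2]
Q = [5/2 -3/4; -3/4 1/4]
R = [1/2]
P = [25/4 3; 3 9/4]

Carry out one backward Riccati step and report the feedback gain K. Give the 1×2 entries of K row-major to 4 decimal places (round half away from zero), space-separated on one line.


-0.4366 1.1072

BᵀP = [14.0000 7.1250]
S = R + BᵀPB = [1/2] + [31.5625] = [32.0625]
BᵀPA = [-14.0000 35.5000]
K = S⁻¹·BᵀPA = [-0.4366 1.1072]
A−BK = [-0.1267 -1.7144; 0.2183 3.4464]
AᵀP(A−BK) = [0.1369 0.3760; 0.3760 10.2565]
P' = Q + AᵀP(A−BK) = [2.6369 -0.3740; -0.3740 10.5065]
tr(P') = 13.1434


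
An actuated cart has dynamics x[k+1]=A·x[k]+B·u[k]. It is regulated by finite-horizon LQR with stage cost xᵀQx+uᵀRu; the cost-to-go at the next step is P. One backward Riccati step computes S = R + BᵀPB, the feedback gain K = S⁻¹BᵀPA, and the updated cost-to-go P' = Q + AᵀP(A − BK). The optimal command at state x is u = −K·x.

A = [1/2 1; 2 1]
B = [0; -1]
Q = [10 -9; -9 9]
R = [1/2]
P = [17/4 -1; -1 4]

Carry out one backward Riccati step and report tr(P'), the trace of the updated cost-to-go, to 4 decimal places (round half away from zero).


25.8125

BᵀP = [1.0000 -4.0000]
S = R + BᵀPB = [1/2] + [4.0000] = [4.5000]
BᵀPA = [-7.5000 -3.0000]
K = S⁻¹·BᵀPA = [-1.6667 -0.6667]
A−BK = [0.5000 1.0000; 0.3333 0.3333]
AᵀP(A−BK) = [2.5625 2.6250; 2.6250 4.2500]
P' = Q + AᵀP(A−BK) = [12.5625 -6.3750; -6.3750 13.2500]
tr(P') = 25.8125


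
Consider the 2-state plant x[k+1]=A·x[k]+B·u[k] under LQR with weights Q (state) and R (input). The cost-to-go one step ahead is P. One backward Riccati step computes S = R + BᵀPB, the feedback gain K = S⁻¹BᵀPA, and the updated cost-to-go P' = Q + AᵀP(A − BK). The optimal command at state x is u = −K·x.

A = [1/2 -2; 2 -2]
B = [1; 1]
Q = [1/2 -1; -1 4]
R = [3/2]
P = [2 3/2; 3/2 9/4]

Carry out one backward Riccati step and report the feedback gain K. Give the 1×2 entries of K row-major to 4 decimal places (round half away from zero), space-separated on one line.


1.0571 -1.6571

BᵀP = [3.5000 3.7500]
S = R + BᵀPB = [3/2] + [7.2500] = [8.7500]
BᵀPA = [9.2500 -14.5000]
K = S⁻¹·BᵀPA = [1.0571 -1.6571]
A−BK = [-0.5571 -0.3429; 0.9429 -0.3429]
AᵀP(A−BK) = [2.7214 -3.1714; -3.1714 4.9714]
P' = Q + AᵀP(A−BK) = [3.2214 -4.1714; -4.1714 8.9714]
tr(P') = 12.1929


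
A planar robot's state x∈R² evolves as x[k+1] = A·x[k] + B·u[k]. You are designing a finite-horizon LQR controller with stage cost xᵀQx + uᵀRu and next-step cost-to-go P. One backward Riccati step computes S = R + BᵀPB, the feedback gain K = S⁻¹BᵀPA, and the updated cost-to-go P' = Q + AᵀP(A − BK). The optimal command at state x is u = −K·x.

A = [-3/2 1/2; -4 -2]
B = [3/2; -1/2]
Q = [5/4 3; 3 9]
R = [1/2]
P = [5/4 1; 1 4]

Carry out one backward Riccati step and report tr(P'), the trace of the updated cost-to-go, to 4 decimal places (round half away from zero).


BᵀP = [1.3750 -0.5000]
S = R + BᵀPB = [1/2] + [2.3125] = [2.8125]
BᵀPA = [-0.0625 1.6875]
K = S⁻¹·BᵀPA = [-0.0222 0.6000]
A−BK = [-1.4667 -0.4000; -4.0111 -1.7000]
AᵀP(A−BK) = [78.8111 32.1000; 32.1000 13.3000]
P' = Q + AᵀP(A−BK) = [80.0611 35.1000; 35.1000 22.3000]
tr(P') = 102.3611

102.3611


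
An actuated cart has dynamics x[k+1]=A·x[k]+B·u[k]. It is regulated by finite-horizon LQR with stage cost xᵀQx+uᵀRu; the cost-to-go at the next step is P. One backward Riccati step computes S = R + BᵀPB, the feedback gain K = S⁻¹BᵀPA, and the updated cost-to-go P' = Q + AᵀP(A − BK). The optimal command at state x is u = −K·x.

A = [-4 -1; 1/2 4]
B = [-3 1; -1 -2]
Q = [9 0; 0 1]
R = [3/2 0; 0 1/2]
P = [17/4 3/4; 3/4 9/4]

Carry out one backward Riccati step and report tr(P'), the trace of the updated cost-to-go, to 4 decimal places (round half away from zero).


BᵀP = [-13.5000 -4.5000; 2.7500 -3.7500]
S = R + BᵀPB = [3/2 0; 0 1/2] + [45.0000 -4.5000; -4.5000 10.2500] = [46.5000 -4.5000; -4.5000 10.7500]
BᵀPA = [51.7500 -4.5000; -12.8750 -17.7500]
K = S⁻¹·BᵀPA = [1.0391 -0.2674; -0.7627 -1.7631]
A−BK = [-0.1200 -0.0391; 0.0137 0.2064]
AᵀP(A−BK) = [1.9696 0.2629; 0.2629 1.7518]
P' = Q + AᵀP(A−BK) = [10.9696 0.2629; 0.2629 2.7518]
tr(P') = 13.7214

13.7214


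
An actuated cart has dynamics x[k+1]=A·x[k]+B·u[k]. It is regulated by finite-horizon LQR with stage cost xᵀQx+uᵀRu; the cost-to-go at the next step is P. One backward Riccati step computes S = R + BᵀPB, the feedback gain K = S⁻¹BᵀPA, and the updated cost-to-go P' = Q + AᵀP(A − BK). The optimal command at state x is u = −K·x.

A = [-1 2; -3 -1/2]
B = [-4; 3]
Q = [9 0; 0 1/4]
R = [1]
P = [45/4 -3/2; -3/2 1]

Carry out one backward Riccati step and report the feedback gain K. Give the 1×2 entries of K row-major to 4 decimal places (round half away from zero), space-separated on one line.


BᵀP = [-49.5000 9.0000]
S = R + BᵀPB = [1] + [225.0000] = [226.0000]
BᵀPA = [22.5000 -103.5000]
K = S⁻¹·BᵀPA = [0.0996 -0.4580]
A−BK = [-0.6018 0.1681; -3.2987 0.8739]
AᵀP(A−BK) = [9.0100 -2.4458; -2.4458 0.8507]
P' = Q + AᵀP(A−BK) = [18.0100 -2.4458; -2.4458 1.1007]
tr(P') = 19.1106

0.0996 -0.4580
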